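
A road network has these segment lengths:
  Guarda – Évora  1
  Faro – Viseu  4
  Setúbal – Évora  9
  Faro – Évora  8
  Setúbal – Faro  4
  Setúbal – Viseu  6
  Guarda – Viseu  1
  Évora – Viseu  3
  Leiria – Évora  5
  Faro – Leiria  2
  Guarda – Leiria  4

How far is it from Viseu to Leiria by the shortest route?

5

Comparing a few candidate routes:
Viseu→Évora→Leiria: 3 + 5 = 8
Viseu→Guarda→Évora→Faro→Leiria: 1 + 1 + 8 + 2 = 12
Viseu→Guarda→Leiria: 1 + 4 = 5
Viseu→Faro→Leiria: 4 + 2 = 6
Viseu→Évora→Guarda→Leiria: 3 + 1 + 4 = 8
Viseu→Guarda→Évora→Leiria: 1 + 1 + 5 = 7
Shortest: 5.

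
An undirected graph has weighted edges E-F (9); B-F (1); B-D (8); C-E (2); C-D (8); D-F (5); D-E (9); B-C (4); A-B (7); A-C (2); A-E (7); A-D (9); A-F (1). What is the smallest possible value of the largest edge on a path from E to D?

Some routes from E to D:
E → C → B → A → F → D: max(2, 4, 7, 1, 5) = 7
E → A → C → B → F → D: max(7, 2, 4, 1, 5) = 7
E → C → B → F → D: max(2, 4, 1, 5) = 5
E → C → A → B → F → D: max(2, 2, 7, 1, 5) = 7
E → C → A → F → D: max(2, 2, 1, 5) = 5
The minimum achievable maximum is 5.

5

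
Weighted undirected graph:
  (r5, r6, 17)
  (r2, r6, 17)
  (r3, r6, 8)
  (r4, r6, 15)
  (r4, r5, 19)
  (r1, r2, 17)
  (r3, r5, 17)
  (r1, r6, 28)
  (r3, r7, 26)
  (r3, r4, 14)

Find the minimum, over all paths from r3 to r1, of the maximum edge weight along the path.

Checking several routes:
r3 → r4 → r6 → r2 → r1: max(14, 15, 17, 17) = 17
r3 → r5 → r6 → r2 → r1: max(17, 17, 17, 17) = 17
r3 → r6 → r2 → r1: max(8, 17, 17) = 17
Smallest bottleneck: 17.

17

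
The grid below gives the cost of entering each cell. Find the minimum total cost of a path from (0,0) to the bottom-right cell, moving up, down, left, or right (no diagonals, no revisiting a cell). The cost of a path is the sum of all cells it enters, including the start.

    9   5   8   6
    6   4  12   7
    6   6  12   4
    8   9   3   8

Path [0,0] [0,1] [1,1] [2,1] [3,1] [3,2] [3,3]: 9 + 5 + 4 + 6 + 9 + 3 + 8 = 44.

44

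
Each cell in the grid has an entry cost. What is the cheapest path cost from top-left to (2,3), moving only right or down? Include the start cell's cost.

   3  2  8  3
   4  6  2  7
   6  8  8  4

24

One optimal route is r0c0 → r0c1 → r1c1 → r1c2 → r1c3 → r2c3.
Its cost is 3 + 2 + 6 + 2 + 7 + 4 = 24.
(Top row then right column would cost 27.)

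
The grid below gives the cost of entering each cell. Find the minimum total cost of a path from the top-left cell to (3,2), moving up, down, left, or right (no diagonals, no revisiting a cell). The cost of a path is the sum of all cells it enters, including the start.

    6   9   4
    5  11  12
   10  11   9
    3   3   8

Take [0,0] -> [1,0] -> [2,0] -> [3,0] -> [3,1] -> [3,2] for a total of 6 + 5 + 10 + 3 + 3 + 8 = 35.

35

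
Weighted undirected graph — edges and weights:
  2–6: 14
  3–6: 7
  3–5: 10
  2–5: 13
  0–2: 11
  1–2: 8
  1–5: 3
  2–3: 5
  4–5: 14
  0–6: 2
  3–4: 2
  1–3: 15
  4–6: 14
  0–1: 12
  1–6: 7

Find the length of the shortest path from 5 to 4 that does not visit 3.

Comparing a few candidate routes:
5→1→0→6→4: 3 + 12 + 2 + 14 = 31
5→1→2→6→4: 3 + 8 + 14 + 14 = 39
5→4: 14
5→1→6→4: 3 + 7 + 14 = 24
5→2→0→6→4: 13 + 11 + 2 + 14 = 40
5→1→2→0→6→4: 3 + 8 + 11 + 2 + 14 = 38
The minimum is 14.

14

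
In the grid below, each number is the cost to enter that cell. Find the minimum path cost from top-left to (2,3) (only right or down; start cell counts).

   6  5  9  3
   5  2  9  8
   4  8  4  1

Cheapest: (0,0) (0,1) (1,1) (2,1) (2,2) (2,3)
  6 + 5 + 2 + 8 + 4 + 1 = 26

26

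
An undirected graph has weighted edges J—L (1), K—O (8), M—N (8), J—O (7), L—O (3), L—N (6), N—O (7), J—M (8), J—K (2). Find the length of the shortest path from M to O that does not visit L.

Routes from M to O avoiding L:
M → J → K → O: 8 + 2 + 8 = 18
M → J → O: 8 + 7 = 15
M → N → O: 8 + 7 = 15
Best route has total 15.

15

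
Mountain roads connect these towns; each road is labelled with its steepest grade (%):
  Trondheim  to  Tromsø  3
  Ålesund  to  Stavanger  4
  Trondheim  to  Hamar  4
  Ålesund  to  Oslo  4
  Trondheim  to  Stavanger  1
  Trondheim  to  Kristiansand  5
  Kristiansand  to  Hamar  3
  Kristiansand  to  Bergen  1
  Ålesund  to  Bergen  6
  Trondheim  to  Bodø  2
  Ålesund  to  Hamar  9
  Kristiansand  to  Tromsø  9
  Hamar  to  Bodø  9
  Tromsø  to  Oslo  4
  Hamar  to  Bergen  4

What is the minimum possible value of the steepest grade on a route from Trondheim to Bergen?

Checking several routes:
Trondheim → Tromsø → Oslo → Ålesund → Bergen: max(3, 4, 4, 6) = 6
Trondheim → Kristiansand → Bergen: max(5, 1) = 5
Trondheim → Hamar → Kristiansand → Bergen: max(4, 3, 1) = 4
Trondheim → Hamar → Bergen: max(4, 4) = 4
Trondheim → Kristiansand → Hamar → Bergen: max(5, 3, 4) = 5
Best route has worst link 4%.

4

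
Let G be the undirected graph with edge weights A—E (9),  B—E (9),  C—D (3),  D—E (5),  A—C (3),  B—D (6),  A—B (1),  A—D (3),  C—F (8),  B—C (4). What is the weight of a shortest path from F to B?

Comparing a few candidate routes:
F -> C -> A -> B: 8 + 3 + 1 = 12
F -> C -> D -> A -> B: 8 + 3 + 3 + 1 = 15
F -> C -> B: 8 + 4 = 12
Shortest: 12.

12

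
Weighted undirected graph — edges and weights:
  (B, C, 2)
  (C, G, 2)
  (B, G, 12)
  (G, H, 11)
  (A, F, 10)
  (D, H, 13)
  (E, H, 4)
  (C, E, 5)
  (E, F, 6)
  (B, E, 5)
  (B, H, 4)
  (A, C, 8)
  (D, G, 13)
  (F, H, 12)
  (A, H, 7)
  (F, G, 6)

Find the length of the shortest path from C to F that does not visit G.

11

A few of the C→F routes:
C -> A -> F: 8 + 10 = 18
C -> B -> E -> F: 2 + 5 + 6 = 13
C -> B -> H -> E -> F: 2 + 4 + 4 + 6 = 16
C -> E -> F: 5 + 6 = 11
C -> B -> H -> F: 2 + 4 + 12 = 18
The minimum is 11.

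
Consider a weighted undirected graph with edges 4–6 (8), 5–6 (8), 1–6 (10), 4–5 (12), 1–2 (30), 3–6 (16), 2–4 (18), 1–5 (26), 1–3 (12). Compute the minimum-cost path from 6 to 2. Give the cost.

26

Some routes from 6 to 2:
6 -> 1 -> 5 -> 4 -> 2: 10 + 26 + 12 + 18 = 66
6 -> 4 -> 2: 8 + 18 = 26
6 -> 5 -> 4 -> 2: 8 + 12 + 18 = 38
6 -> 3 -> 1 -> 2: 16 + 12 + 30 = 58
6 -> 5 -> 1 -> 2: 8 + 26 + 30 = 64
6 -> 1 -> 2: 10 + 30 = 40
The minimum is 26.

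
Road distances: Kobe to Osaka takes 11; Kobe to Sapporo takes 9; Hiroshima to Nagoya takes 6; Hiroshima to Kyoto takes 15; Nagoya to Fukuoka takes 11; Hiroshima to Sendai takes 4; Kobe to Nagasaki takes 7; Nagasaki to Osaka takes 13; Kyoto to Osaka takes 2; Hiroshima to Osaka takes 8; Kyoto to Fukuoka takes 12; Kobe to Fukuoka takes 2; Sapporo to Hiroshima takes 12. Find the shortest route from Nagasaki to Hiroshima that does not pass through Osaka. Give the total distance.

26

Paths from Nagasaki to Hiroshima avoiding Osaka:
Nagasaki -> Kobe -> Fukuoka -> Nagoya -> Hiroshima: 7 + 2 + 11 + 6 = 26
Nagasaki -> Kobe -> Sapporo -> Hiroshima: 7 + 9 + 12 = 28
Nagasaki -> Kobe -> Fukuoka -> Kyoto -> Hiroshima: 7 + 2 + 12 + 15 = 36
Best route has total 26.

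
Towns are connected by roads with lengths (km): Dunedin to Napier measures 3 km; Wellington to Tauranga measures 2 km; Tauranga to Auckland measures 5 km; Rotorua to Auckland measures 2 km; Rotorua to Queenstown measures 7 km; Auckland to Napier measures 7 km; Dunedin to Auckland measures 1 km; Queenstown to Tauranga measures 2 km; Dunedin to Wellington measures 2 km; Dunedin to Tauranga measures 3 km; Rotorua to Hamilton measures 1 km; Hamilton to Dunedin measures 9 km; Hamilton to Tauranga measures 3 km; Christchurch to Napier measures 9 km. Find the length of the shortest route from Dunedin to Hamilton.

4

Some routes from Dunedin to Hamilton:
Dunedin -> Wellington -> Tauranga -> Hamilton: 2 + 2 + 3 = 7
Dunedin -> Tauranga -> Hamilton: 3 + 3 = 6
Dunedin -> Auckland -> Rotorua -> Hamilton: 1 + 2 + 1 = 4
Shortest: 4 km.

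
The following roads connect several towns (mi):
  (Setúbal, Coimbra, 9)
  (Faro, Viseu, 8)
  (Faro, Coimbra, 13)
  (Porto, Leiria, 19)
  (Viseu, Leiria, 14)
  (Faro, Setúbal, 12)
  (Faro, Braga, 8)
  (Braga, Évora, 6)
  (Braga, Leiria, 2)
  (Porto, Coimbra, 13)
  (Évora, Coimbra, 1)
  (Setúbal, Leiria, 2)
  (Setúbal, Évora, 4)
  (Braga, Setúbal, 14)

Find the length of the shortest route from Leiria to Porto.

19

Some routes from Leiria to Porto:
Leiria-Braga-Évora-Setúbal-Coimbra-Porto: 2 + 6 + 4 + 9 + 13 = 34
Leiria-Setúbal-Évora-Coimbra-Porto: 2 + 4 + 1 + 13 = 20
Leiria-Setúbal-Coimbra-Porto: 2 + 9 + 13 = 24
Leiria-Braga-Évora-Coimbra-Porto: 2 + 6 + 1 + 13 = 22
Leiria-Porto: 19
The minimum is 19 mi.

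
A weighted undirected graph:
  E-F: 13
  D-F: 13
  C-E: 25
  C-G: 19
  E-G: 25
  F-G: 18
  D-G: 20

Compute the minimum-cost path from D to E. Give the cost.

Some routes from D to E:
D -> G -> E: 20 + 25 = 45
D -> G -> F -> E: 20 + 18 + 13 = 51
D -> F -> E: 13 + 13 = 26
The minimum is 26.

26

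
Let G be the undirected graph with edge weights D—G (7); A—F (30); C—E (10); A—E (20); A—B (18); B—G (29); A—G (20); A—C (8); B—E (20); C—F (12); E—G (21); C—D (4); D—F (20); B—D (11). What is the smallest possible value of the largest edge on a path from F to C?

Checking several routes:
F → D → B → E → A → C: max(20, 11, 20, 20, 8) = 20
F → C: max(12) = 12
F → D → B → A → C: max(20, 11, 18, 8) = 20
F → D → C: max(20, 4) = 20
F → D → B → A → E → C: max(20, 11, 18, 20, 10) = 20
F → D → B → E → C: max(20, 11, 20, 10) = 20
The minimum achievable maximum is 12.

12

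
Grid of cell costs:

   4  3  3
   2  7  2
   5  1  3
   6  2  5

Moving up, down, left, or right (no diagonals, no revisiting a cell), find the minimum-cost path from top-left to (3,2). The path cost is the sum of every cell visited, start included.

One optimal route is r0c0 → r1c0 → r2c0 → r2c1 → r3c1 → r3c2.
Its cost is 4 + 2 + 5 + 1 + 2 + 5 = 19.

19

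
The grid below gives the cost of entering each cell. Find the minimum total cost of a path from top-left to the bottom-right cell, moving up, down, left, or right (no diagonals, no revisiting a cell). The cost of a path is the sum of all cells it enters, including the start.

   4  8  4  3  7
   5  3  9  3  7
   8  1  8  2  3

26

One optimal route is [0,0]→[1,0]→[1,1]→[2,1]→[2,2]→[2,3]→[2,4].
Its cost is 4 + 5 + 3 + 1 + 8 + 2 + 3 = 26.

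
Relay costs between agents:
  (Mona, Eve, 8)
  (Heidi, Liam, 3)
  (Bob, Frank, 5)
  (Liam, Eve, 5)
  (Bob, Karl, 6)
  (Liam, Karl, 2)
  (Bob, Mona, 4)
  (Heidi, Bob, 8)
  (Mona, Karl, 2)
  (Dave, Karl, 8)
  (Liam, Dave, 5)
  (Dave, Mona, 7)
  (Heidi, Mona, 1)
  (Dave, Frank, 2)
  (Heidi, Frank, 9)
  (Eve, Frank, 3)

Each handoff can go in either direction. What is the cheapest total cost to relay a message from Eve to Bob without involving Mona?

Some routes from Eve to Bob avoiding Mona:
Eve → Liam → Heidi → Bob: 5 + 3 + 8 = 16
Eve → Frank → Bob: 3 + 5 = 8
Eve → Liam → Karl → Bob: 5 + 2 + 6 = 13
Shortest: 8.

8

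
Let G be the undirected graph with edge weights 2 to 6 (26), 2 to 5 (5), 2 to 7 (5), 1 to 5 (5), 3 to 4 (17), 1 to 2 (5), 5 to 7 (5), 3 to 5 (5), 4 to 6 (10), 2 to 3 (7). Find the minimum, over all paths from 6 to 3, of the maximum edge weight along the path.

17

Paths from 6 to 3:
6-2-1-5-3: max(26, 5, 5, 5) = 26
6-2-7-5-3: max(26, 5, 5, 5) = 26
6-4-3: max(10, 17) = 17
6-2-5-3: max(26, 5, 5) = 26
6-2-3: max(26, 7) = 26
The minimum achievable maximum is 17.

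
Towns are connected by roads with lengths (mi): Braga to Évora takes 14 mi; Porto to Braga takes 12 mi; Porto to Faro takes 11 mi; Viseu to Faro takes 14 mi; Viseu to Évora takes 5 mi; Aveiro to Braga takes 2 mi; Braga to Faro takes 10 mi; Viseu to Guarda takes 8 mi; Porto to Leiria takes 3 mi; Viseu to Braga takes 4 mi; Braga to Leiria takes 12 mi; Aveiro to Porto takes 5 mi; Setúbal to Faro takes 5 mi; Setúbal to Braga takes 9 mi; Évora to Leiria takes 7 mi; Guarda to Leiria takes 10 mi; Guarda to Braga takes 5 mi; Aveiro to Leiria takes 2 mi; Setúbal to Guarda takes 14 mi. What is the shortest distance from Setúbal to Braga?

Comparing a few candidate routes:
Setúbal→Braga: 9
Setúbal→Faro→Braga: 5 + 10 = 15
Setúbal→Guarda→Braga: 14 + 5 = 19
Shortest: 9 mi.

9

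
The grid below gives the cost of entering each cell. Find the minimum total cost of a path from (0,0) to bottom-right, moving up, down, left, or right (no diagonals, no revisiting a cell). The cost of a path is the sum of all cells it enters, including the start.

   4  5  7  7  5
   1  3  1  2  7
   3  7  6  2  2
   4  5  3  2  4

Cheapest: (0,0) -> (1,0) -> (1,1) -> (1,2) -> (1,3) -> (2,3) -> (2,4) -> (3,4)
  4 + 1 + 3 + 1 + 2 + 2 + 2 + 4 = 19

19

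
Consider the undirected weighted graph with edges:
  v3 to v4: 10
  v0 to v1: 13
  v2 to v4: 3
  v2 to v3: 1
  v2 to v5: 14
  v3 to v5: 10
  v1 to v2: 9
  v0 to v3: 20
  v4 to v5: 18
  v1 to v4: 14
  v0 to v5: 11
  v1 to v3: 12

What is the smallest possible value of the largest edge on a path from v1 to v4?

9

Comparing a few candidate routes:
v1 → v3 → v2 → v4: max(12, 1, 3) = 12
v1 → v3 → v4: max(12, 10) = 12
v1 → v2 → v3 → v4: max(9, 1, 10) = 10
v1 → v2 → v4: max(9, 3) = 9
The minimum achievable maximum is 9.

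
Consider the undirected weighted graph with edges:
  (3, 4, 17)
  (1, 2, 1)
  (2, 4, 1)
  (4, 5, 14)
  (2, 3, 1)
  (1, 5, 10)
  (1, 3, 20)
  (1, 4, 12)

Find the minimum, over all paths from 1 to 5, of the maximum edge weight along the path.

10

Candidate routes:
1 -> 3 -> 2 -> 4 -> 5: max(20, 1, 1, 14) = 20
1 -> 5: max(10) = 10
1 -> 4 -> 5: max(12, 14) = 14
1 -> 2 -> 3 -> 4 -> 5: max(1, 1, 17, 14) = 17
1 -> 2 -> 4 -> 5: max(1, 1, 14) = 14
1 -> 3 -> 4 -> 5: max(20, 17, 14) = 20
Smallest bottleneck: 10.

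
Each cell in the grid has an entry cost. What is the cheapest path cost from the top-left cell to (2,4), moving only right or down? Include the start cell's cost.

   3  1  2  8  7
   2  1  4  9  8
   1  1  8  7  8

29

Cheapest: r0c0→r0c1→r1c1→r2c1→r2c2→r2c3→r2c4
  3 + 1 + 1 + 1 + 8 + 7 + 8 = 29
For comparison, the top-then-right route costs 37.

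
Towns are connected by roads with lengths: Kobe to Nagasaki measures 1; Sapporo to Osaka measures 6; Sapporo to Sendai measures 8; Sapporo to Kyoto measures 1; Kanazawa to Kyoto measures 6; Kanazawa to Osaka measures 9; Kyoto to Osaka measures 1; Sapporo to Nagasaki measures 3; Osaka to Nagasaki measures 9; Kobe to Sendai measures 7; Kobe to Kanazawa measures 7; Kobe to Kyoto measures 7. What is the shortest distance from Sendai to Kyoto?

A few of the Sendai→Kyoto routes:
Sendai → Kobe → Nagasaki → Sapporo → Osaka → Kyoto: 7 + 1 + 3 + 6 + 1 = 18
Sendai → Sapporo → Kyoto: 8 + 1 = 9
Sendai → Kobe → Kyoto: 7 + 7 = 14
Sendai → Kobe → Nagasaki → Sapporo → Kyoto: 7 + 1 + 3 + 1 = 12
Sendai → Sapporo → Osaka → Kyoto: 8 + 6 + 1 = 15
The minimum is 9.

9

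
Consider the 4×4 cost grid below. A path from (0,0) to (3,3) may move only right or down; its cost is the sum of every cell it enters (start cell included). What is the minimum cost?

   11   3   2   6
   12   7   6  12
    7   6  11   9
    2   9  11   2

44

Cheapest: [0,0] → [0,1] → [0,2] → [1,2] → [2,2] → [2,3] → [3,3]
  11 + 3 + 2 + 6 + 11 + 9 + 2 = 44
(Top row then right column would cost 45.)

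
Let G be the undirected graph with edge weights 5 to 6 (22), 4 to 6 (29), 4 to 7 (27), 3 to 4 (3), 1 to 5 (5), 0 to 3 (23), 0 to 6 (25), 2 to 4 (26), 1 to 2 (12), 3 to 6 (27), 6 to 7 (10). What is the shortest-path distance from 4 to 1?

Some routes from 4 to 1:
4 - 6 - 5 - 1: 29 + 22 + 5 = 56
4 - 3 - 6 - 5 - 1: 3 + 27 + 22 + 5 = 57
4 - 2 - 1: 26 + 12 = 38
4 - 7 - 6 - 5 - 1: 27 + 10 + 22 + 5 = 64
The minimum is 38.

38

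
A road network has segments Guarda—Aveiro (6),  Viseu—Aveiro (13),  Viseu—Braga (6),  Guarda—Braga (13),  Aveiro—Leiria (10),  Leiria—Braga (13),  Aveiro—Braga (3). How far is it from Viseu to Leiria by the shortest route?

19

Some routes from Viseu to Leiria:
Viseu-Aveiro-Braga-Leiria: 13 + 3 + 13 = 29
Viseu-Braga-Aveiro-Leiria: 6 + 3 + 10 = 19
Viseu-Aveiro-Leiria: 13 + 10 = 23
Viseu-Braga-Guarda-Aveiro-Leiria: 6 + 13 + 6 + 10 = 35
Viseu-Braga-Leiria: 6 + 13 = 19
Best route has total 19 km.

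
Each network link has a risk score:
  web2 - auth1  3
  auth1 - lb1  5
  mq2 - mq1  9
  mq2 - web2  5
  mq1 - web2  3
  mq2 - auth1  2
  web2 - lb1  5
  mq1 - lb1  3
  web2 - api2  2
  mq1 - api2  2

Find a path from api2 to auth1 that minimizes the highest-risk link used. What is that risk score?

3

Comparing a few candidate routes:
api2 - mq1 - lb1 - web2 - mq2 - auth1: max(2, 3, 5, 5, 2) = 5
api2 - mq1 - lb1 - auth1: max(2, 3, 5) = 5
api2 - web2 - auth1: max(2, 3) = 3
api2 - mq1 - web2 - lb1 - auth1: max(2, 3, 5, 5) = 5
api2 - mq1 - web2 - mq2 - auth1: max(2, 3, 5, 2) = 5
api2 - mq1 - web2 - auth1: max(2, 3, 3) = 3
The minimum achievable maximum is 3.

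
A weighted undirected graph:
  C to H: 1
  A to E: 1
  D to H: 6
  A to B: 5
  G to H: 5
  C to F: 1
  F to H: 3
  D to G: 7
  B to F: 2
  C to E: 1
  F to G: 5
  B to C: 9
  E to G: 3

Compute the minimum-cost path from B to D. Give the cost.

Checking several routes:
B -> F -> G -> D: 2 + 5 + 7 = 14
B -> A -> E -> C -> H -> D: 5 + 1 + 1 + 1 + 6 = 14
B -> F -> C -> H -> D: 2 + 1 + 1 + 6 = 10
B -> F -> H -> D: 2 + 3 + 6 = 11
Best route has total 10.

10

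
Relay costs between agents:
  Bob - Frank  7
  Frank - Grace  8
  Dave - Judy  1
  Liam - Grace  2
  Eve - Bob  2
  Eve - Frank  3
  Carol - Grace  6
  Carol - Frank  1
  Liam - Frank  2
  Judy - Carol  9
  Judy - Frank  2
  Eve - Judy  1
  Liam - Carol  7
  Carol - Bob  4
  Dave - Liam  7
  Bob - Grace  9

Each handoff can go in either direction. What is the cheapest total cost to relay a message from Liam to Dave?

A few of the Liam→Dave routes:
Liam→Frank→Eve→Judy→Dave: 2 + 3 + 1 + 1 = 7
Liam→Frank→Judy→Dave: 2 + 2 + 1 = 5
Liam→Carol→Frank→Judy→Dave: 7 + 1 + 2 + 1 = 11
Liam→Frank→Carol→Bob→Eve→Judy→Dave: 2 + 1 + 4 + 2 + 1 + 1 = 11
Liam→Dave: 7
Best route has total 5.

5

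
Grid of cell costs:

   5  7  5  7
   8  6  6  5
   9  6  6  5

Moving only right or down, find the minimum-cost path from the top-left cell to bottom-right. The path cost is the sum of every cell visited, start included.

Take (0,0) (0,1) (0,2) (1,2) (1,3) (2,3) for a total of 5 + 7 + 5 + 6 + 5 + 5 = 33.

33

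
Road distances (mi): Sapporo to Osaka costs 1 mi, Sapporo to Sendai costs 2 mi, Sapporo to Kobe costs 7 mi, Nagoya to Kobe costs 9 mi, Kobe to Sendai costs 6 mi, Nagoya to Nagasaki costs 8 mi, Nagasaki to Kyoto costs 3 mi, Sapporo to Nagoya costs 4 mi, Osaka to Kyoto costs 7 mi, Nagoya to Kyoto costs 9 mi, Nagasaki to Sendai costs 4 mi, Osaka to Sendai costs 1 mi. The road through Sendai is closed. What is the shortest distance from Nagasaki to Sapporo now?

Checking several routes:
Nagasaki → Kyoto → Osaka → Sapporo: 3 + 7 + 1 = 11
Nagasaki → Nagoya → Sapporo: 8 + 4 = 12
Nagasaki → Kyoto → Nagoya → Sapporo: 3 + 9 + 4 = 16
Nagasaki → Nagoya → Kobe → Sapporo: 8 + 9 + 7 = 24
The minimum is 11 mi.

11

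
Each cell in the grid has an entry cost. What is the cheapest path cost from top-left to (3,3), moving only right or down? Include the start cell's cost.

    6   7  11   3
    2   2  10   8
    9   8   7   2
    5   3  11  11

One optimal route is r0c0 → r1c0 → r1c1 → r2c1 → r2c2 → r2c3 → r3c3.
Its cost is 6 + 2 + 2 + 8 + 7 + 2 + 11 = 38.

38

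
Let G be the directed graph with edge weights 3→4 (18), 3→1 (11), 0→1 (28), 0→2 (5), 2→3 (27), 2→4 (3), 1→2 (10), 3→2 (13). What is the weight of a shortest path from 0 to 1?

Paths from 0 to 1:
0-2-3-1: 5 + 27 + 11 = 43
0-1: 28
The minimum is 28.

28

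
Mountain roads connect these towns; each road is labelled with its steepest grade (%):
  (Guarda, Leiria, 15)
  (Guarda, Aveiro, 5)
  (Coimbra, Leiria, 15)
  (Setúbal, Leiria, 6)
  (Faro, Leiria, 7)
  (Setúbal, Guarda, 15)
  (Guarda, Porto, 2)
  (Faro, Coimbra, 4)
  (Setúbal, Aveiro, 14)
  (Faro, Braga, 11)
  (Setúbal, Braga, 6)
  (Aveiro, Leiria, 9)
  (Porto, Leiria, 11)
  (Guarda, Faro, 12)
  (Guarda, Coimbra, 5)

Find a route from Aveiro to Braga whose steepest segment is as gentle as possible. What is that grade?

7

Checking several routes:
Aveiro-Leiria-Faro-Braga: max(9, 7, 11) = 11
Aveiro-Guarda-Coimbra-Faro-Leiria-Setúbal-Braga: max(5, 5, 4, 7, 6, 6) = 7
Aveiro-Guarda-Porto-Leiria-Setúbal-Braga: max(5, 2, 11, 6, 6) = 11
Aveiro-Leiria-Porto-Guarda-Coimbra-Faro-Braga: max(9, 11, 2, 5, 4, 11) = 11
Aveiro-Leiria-Setúbal-Braga: max(9, 6, 6) = 9
Aveiro-Guarda-Coimbra-Faro-Braga: max(5, 5, 4, 11) = 11
The minimum achievable maximum is 7%.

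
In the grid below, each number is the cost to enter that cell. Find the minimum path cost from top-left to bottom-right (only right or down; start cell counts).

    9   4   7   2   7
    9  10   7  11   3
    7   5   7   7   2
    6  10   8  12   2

Path (0,0) (0,1) (0,2) (0,3) (0,4) (1,4) (2,4) (3,4): 9 + 4 + 7 + 2 + 7 + 3 + 2 + 2 = 36.

36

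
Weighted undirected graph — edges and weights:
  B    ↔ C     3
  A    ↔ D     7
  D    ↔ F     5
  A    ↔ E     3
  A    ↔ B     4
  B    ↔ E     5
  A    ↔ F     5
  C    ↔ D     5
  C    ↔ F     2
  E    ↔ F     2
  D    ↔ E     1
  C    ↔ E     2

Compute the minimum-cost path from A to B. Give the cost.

Some routes from A to B:
A -> E -> B: 3 + 5 = 8
A -> E -> F -> C -> B: 3 + 2 + 2 + 3 = 10
A -> E -> C -> B: 3 + 2 + 3 = 8
A -> B: 4
Best route has total 4.

4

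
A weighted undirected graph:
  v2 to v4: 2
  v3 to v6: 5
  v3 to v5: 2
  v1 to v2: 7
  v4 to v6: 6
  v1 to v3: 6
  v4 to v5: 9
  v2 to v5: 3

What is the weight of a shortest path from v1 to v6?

11

Comparing a few candidate routes:
v1 → v2 → v4 → v5 → v3 → v6: 7 + 2 + 9 + 2 + 5 = 25
v1 → v2 → v4 → v6: 7 + 2 + 6 = 15
v1 → v3 → v5 → v2 → v4 → v6: 6 + 2 + 3 + 2 + 6 = 19
v1 → v3 → v6: 6 + 5 = 11
v1 → v2 → v5 → v3 → v6: 7 + 3 + 2 + 5 = 17
v1 → v3 → v5 → v4 → v6: 6 + 2 + 9 + 6 = 23
The minimum is 11.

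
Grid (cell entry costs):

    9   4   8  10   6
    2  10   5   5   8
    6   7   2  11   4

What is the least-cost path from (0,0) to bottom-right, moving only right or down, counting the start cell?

Path [0,0]→[1,0]→[2,0]→[2,1]→[2,2]→[2,3]→[2,4]: 9 + 2 + 6 + 7 + 2 + 11 + 4 = 41.

41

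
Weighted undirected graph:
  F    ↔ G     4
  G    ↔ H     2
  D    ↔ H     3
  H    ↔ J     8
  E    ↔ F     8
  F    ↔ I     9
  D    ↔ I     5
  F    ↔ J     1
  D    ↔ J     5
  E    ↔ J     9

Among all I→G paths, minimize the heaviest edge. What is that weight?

5

A few of the I→G routes:
I - D - H - G: max(5, 3, 2) = 5
I - F - E - J - H - G: max(9, 8, 9, 8, 2) = 9
I - D - J - H - G: max(5, 5, 8, 2) = 8
I - D - J - F - G: max(5, 5, 1, 4) = 5
I - D - H - J - F - G: max(5, 3, 8, 1, 4) = 8
I - F - E - J - D - H - G: max(9, 8, 9, 5, 3, 2) = 9
Best route has worst link 5.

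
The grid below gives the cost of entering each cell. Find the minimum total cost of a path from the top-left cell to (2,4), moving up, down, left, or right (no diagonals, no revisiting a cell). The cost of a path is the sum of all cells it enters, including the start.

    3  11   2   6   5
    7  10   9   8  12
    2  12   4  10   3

41

Take (0,0) -> (1,0) -> (2,0) -> (2,1) -> (2,2) -> (2,3) -> (2,4) for a total of 3 + 7 + 2 + 12 + 4 + 10 + 3 = 41.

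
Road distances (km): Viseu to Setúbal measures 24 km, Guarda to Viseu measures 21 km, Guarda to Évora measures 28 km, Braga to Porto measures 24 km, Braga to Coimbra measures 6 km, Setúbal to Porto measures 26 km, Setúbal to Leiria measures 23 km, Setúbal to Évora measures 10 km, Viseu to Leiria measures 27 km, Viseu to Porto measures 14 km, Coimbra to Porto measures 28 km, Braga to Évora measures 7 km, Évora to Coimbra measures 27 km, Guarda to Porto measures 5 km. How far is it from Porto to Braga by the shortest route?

Checking several routes:
Porto-Viseu-Setúbal-Évora-Braga: 14 + 24 + 10 + 7 = 55
Porto-Coimbra-Braga: 28 + 6 = 34
Porto-Braga: 24
Porto-Guarda-Évora-Braga: 5 + 28 + 7 = 40
Porto-Setúbal-Évora-Braga: 26 + 10 + 7 = 43
Shortest: 24 km.

24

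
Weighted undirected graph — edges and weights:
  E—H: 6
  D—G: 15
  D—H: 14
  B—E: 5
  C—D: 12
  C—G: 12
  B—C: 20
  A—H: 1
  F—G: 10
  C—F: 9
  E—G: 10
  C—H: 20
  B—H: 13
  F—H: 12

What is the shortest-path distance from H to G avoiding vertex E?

22

Checking several routes:
H - D - G: 14 + 15 = 29
H - C - G: 20 + 12 = 32
H - F - G: 12 + 10 = 22
The minimum is 22.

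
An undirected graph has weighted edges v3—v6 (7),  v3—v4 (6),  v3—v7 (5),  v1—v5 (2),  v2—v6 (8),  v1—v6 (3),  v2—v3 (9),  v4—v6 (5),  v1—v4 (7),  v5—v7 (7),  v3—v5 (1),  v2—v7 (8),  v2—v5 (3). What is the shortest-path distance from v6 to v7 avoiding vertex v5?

Some routes from v6 to v7 avoiding v5:
v6→v1→v4→v3→v7: 3 + 7 + 6 + 5 = 21
v6→v2→v7: 8 + 8 = 16
v6→v4→v3→v7: 5 + 6 + 5 = 16
v6→v3→v7: 7 + 5 = 12
The minimum is 12.

12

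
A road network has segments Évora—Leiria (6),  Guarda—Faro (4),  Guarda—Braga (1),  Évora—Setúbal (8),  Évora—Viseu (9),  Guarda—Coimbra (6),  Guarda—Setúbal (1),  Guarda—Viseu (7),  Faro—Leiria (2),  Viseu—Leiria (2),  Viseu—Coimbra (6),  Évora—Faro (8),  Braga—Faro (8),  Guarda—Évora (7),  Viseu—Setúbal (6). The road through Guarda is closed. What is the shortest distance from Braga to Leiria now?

10

Candidate routes:
Braga -> Faro -> Évora -> Leiria: 8 + 8 + 6 = 22
Braga -> Faro -> Évora -> Viseu -> Leiria: 8 + 8 + 9 + 2 = 27
Braga -> Faro -> Évora -> Setúbal -> Viseu -> Leiria: 8 + 8 + 8 + 6 + 2 = 32
Braga -> Faro -> Leiria: 8 + 2 = 10
The minimum is 10.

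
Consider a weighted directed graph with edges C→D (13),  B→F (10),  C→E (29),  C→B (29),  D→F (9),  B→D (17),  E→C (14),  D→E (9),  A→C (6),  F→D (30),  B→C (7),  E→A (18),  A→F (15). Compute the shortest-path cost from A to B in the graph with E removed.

35

Routes from A to B avoiding E:
A -> C -> B: 6 + 29 = 35
The minimum is 35.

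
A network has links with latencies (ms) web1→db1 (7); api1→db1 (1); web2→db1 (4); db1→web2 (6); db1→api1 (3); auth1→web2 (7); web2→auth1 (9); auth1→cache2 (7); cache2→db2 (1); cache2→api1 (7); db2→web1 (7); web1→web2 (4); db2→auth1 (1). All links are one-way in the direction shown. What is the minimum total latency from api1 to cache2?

Routes from api1 to cache2:
api1 -> db1 -> web2 -> auth1 -> cache2: 1 + 6 + 9 + 7 = 23
Shortest: 23 ms.

23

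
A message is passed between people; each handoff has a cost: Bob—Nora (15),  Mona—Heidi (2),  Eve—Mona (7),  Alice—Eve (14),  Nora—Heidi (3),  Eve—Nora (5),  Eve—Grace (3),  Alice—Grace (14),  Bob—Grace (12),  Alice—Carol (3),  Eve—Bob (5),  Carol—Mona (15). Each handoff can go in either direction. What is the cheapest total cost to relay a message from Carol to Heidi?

Checking several routes:
Carol-Alice-Eve-Nora-Heidi: 3 + 14 + 5 + 3 = 25
Carol-Alice-Grace-Eve-Mona-Heidi: 3 + 14 + 3 + 7 + 2 = 29
Carol-Mona-Heidi: 15 + 2 = 17
Carol-Alice-Grace-Eve-Nora-Heidi: 3 + 14 + 3 + 5 + 3 = 28
Carol-Alice-Eve-Mona-Heidi: 3 + 14 + 7 + 2 = 26
The minimum is 17.

17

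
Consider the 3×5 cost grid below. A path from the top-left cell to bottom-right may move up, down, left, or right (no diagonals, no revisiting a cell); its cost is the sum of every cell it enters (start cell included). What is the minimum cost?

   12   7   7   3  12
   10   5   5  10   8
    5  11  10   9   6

Take (0,0) (0,1) (0,2) (0,3) (1,3) (1,4) (2,4) for a total of 12 + 7 + 7 + 3 + 10 + 8 + 6 = 53.

53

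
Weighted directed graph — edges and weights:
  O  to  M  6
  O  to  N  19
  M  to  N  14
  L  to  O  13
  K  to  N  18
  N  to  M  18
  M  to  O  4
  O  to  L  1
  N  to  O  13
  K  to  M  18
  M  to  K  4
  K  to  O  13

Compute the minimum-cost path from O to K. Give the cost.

Candidate routes:
O→M→K: 6 + 4 = 10
O→N→M→K: 19 + 18 + 4 = 41
The minimum is 10.

10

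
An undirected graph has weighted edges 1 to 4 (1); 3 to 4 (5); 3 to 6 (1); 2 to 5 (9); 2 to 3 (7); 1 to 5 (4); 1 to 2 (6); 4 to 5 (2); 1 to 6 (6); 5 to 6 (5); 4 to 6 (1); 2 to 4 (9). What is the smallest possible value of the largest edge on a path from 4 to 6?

1

A few of the 4→6 routes:
4 → 6: max(1) = 1
4 → 5 → 6: max(2, 5) = 5
4 → 5 → 1 → 6: max(2, 4, 6) = 6
4 → 3 → 6: max(5, 1) = 5
4 → 1 → 6: max(1, 6) = 6
4 → 1 → 5 → 6: max(1, 4, 5) = 5
Smallest bottleneck: 1.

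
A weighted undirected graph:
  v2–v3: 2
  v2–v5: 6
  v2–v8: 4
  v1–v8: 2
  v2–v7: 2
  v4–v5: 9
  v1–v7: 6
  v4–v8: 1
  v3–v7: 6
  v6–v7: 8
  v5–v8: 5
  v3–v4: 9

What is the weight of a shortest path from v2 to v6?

Comparing a few candidate routes:
v2 -> v3 -> v7 -> v6: 2 + 6 + 8 = 16
v2 -> v3 -> v4 -> v8 -> v1 -> v7 -> v6: 2 + 9 + 1 + 2 + 6 + 8 = 28
v2 -> v7 -> v6: 2 + 8 = 10
v2 -> v5 -> v8 -> v1 -> v7 -> v6: 6 + 5 + 2 + 6 + 8 = 27
v2 -> v8 -> v1 -> v7 -> v6: 4 + 2 + 6 + 8 = 20
v2 -> v8 -> v4 -> v3 -> v7 -> v6: 4 + 1 + 9 + 6 + 8 = 28
Best route has total 10.

10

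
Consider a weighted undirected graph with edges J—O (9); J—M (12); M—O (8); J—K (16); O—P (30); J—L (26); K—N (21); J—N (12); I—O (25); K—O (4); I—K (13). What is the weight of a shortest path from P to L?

65

Checking several routes:
P → O → M → J → L: 30 + 8 + 12 + 26 = 76
P → O → K → N → J → L: 30 + 4 + 21 + 12 + 26 = 93
P → O → I → K → J → L: 30 + 25 + 13 + 16 + 26 = 110
P → O → J → L: 30 + 9 + 26 = 65
P → O → K → J → L: 30 + 4 + 16 + 26 = 76
The minimum is 65.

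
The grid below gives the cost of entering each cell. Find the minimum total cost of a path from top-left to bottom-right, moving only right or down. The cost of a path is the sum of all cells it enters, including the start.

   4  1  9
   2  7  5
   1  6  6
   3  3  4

17

Take (0,0) → (1,0) → (2,0) → (3,0) → (3,1) → (3,2) for a total of 4 + 2 + 1 + 3 + 3 + 4 = 17.
For comparison, the top-then-right route costs 29.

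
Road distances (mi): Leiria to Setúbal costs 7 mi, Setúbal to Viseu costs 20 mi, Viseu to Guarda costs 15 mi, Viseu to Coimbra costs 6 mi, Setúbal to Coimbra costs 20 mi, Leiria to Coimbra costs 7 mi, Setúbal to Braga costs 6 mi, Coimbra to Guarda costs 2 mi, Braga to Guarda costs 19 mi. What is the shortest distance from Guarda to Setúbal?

A few of the Guarda→Setúbal routes:
Guarda - Viseu - Coimbra - Leiria - Setúbal: 15 + 6 + 7 + 7 = 35
Guarda - Viseu - Setúbal: 15 + 20 = 35
Guarda - Braga - Setúbal: 19 + 6 = 25
Guarda - Coimbra - Viseu - Setúbal: 2 + 6 + 20 = 28
Guarda - Coimbra - Leiria - Setúbal: 2 + 7 + 7 = 16
Guarda - Coimbra - Setúbal: 2 + 20 = 22
Shortest: 16 mi.

16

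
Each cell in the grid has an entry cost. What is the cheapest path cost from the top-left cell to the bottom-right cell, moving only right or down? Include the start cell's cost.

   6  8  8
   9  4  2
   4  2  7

Cheapest: (0,0) → (0,1) → (1,1) → (1,2) → (2,2)
  6 + 8 + 4 + 2 + 7 = 27

27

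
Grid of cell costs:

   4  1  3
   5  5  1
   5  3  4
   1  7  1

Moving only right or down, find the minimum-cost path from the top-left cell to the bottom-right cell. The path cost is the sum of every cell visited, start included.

14

One optimal route is [0,0]→[0,1]→[0,2]→[1,2]→[2,2]→[3,2].
Its cost is 4 + 1 + 3 + 1 + 4 + 1 = 14.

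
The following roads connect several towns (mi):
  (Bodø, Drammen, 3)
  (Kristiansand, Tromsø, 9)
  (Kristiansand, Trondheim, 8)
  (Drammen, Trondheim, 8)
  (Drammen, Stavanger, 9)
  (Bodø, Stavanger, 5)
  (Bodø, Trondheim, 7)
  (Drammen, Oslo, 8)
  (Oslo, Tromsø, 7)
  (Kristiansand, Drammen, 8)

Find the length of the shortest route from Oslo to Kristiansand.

Candidate routes:
Oslo - Drammen - Stavanger - Bodø - Trondheim - Kristiansand: 8 + 9 + 5 + 7 + 8 = 37
Oslo - Drammen - Bodø - Trondheim - Kristiansand: 8 + 3 + 7 + 8 = 26
Oslo - Tromsø - Kristiansand: 7 + 9 = 16
Oslo - Drammen - Trondheim - Kristiansand: 8 + 8 + 8 = 24
Oslo - Drammen - Kristiansand: 8 + 8 = 16
Shortest: 16 mi.

16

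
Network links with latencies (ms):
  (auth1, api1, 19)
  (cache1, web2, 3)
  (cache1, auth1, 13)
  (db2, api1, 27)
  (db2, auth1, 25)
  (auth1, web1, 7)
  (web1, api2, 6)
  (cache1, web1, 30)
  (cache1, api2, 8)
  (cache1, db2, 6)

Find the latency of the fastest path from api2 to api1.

A few of the api2→api1 routes:
api2 - web1 - auth1 - cache1 - db2 - api1: 6 + 7 + 13 + 6 + 27 = 59
api2 - web1 - auth1 - api1: 6 + 7 + 19 = 32
api2 - cache1 - db2 - api1: 8 + 6 + 27 = 41
api2 - cache1 - auth1 - api1: 8 + 13 + 19 = 40
api2 - cache1 - db2 - auth1 - api1: 8 + 6 + 25 + 19 = 58
The minimum is 32 ms.

32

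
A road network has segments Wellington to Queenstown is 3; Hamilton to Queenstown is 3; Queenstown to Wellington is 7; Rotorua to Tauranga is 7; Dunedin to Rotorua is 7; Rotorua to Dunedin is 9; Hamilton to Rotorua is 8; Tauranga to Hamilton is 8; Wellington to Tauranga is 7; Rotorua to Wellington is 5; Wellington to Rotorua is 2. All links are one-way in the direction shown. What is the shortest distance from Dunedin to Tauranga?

14

Paths from Dunedin to Tauranga:
Dunedin → Rotorua → Tauranga: 7 + 7 = 14
Dunedin → Rotorua → Wellington → Tauranga: 7 + 5 + 7 = 19
The minimum is 14.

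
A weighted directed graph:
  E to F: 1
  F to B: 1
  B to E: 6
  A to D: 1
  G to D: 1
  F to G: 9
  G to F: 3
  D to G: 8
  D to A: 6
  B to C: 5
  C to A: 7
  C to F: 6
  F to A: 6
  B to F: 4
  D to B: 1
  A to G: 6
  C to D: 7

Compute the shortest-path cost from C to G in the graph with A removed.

Paths from C to G avoiding A:
C -> D -> B -> E -> F -> G: 7 + 1 + 6 + 1 + 9 = 24
C -> D -> G: 7 + 8 = 15
C -> F -> G: 6 + 9 = 15
C -> D -> B -> F -> G: 7 + 1 + 4 + 9 = 21
The minimum is 15.

15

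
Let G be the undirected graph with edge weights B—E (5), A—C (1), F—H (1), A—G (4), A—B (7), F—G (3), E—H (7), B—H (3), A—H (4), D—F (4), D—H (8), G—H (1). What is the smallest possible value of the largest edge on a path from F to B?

3

Comparing a few candidate routes:
F→G→A→H→E→B: max(3, 4, 4, 7, 5) = 7
F→G→A→B: max(3, 4, 7) = 7
F→G→H→B: max(3, 1, 3) = 3
F→G→A→H→B: max(3, 4, 4, 3) = 4
F→G→H→A→B: max(3, 1, 4, 7) = 7
F→H→B: max(1, 3) = 3
The minimum achievable maximum is 3.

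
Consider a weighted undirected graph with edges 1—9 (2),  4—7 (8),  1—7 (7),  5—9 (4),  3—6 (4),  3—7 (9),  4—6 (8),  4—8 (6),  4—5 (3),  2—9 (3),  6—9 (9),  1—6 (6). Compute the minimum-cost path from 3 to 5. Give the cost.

15

Comparing a few candidate routes:
3→6→4→5: 4 + 8 + 3 = 15
3→6→9→5: 4 + 9 + 4 = 17
3→6→1→9→5: 4 + 6 + 2 + 4 = 16
Shortest: 15.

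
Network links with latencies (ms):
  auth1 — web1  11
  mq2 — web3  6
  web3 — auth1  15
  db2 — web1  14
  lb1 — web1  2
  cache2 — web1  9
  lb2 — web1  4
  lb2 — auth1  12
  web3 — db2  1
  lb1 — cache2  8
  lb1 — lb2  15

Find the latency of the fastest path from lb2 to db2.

18

Some routes from lb2 to db2:
lb2-lb1-web1-db2: 15 + 2 + 14 = 31
lb2-auth1-web3-db2: 12 + 15 + 1 = 28
lb2-web1-db2: 4 + 14 = 18
Shortest: 18 ms.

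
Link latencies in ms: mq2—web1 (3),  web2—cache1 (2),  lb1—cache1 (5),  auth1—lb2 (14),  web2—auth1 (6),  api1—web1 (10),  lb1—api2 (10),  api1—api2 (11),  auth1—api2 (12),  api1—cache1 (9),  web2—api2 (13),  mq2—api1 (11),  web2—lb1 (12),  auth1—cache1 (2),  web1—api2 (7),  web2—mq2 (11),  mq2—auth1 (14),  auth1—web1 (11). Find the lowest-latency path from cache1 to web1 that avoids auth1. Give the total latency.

Some routes from cache1 to web1 avoiding auth1:
cache1-web2-mq2-web1: 2 + 11 + 3 = 16
cache1-api1-web1: 9 + 10 = 19
cache1-lb1-api2-web1: 5 + 10 + 7 = 22
cache1-web2-api2-web1: 2 + 13 + 7 = 22
The minimum is 16 ms.

16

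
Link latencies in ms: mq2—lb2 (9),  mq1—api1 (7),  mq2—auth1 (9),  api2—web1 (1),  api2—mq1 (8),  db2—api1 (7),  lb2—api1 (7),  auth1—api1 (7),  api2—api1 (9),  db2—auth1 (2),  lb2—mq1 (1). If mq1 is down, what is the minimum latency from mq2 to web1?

Paths from mq2 to web1 avoiding mq1:
mq2-auth1-api1-api2-web1: 9 + 7 + 9 + 1 = 26
mq2-lb2-api1-api2-web1: 9 + 7 + 9 + 1 = 26
mq2-auth1-db2-api1-api2-web1: 9 + 2 + 7 + 9 + 1 = 28
Best route has total 26 ms.

26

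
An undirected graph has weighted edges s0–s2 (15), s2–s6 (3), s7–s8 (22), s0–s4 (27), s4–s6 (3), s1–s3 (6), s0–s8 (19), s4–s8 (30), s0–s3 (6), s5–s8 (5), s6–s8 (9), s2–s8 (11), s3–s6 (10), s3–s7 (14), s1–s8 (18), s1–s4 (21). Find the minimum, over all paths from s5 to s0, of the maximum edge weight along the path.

Some routes from s5 to s0:
s5 → s8 → s2 → s6 → s3 → s0: max(5, 11, 3, 10, 6) = 11
s5 → s8 → s6 → s3 → s0: max(5, 9, 10, 6) = 10
s5 → s8 → s6 → s2 → s0: max(5, 9, 3, 15) = 15
s5 → s8 → s2 → s0: max(5, 11, 15) = 15
s5 → s8 → s1 → s3 → s0: max(5, 18, 6, 6) = 18
s5 → s8 → s1 → s3 → s6 → s2 → s0: max(5, 18, 6, 10, 3, 15) = 18
Smallest bottleneck: 10.

10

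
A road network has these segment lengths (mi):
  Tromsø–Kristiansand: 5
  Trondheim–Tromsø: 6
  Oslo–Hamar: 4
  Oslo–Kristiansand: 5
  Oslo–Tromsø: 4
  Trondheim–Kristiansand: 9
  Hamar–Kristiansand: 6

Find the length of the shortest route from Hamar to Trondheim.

A few of the Hamar→Trondheim routes:
Hamar -> Kristiansand -> Tromsø -> Trondheim: 6 + 5 + 6 = 17
Hamar -> Oslo -> Tromsø -> Trondheim: 4 + 4 + 6 = 14
Hamar -> Kristiansand -> Trondheim: 6 + 9 = 15
Hamar -> Oslo -> Kristiansand -> Tromsø -> Trondheim: 4 + 5 + 5 + 6 = 20
Hamar -> Oslo -> Kristiansand -> Trondheim: 4 + 5 + 9 = 18
Shortest: 14 mi.

14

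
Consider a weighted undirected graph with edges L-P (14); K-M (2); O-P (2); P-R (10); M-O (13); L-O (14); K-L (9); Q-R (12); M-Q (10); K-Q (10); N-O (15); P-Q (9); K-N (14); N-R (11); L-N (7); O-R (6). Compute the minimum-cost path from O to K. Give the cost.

15

Some routes from O to K:
O-M-K: 13 + 2 = 15
O-P-L-K: 2 + 14 + 9 = 25
O-R-Q-K: 6 + 12 + 10 = 28
O-L-K: 14 + 9 = 23
O-P-Q-M-K: 2 + 9 + 10 + 2 = 23
O-P-Q-K: 2 + 9 + 10 = 21
Best route has total 15.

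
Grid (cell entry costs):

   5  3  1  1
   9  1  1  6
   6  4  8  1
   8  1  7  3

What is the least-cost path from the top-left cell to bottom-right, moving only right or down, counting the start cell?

Cheapest: (0,0)→(0,1)→(0,2)→(0,3)→(1,3)→(2,3)→(3,3)
  5 + 3 + 1 + 1 + 6 + 1 + 3 = 20

20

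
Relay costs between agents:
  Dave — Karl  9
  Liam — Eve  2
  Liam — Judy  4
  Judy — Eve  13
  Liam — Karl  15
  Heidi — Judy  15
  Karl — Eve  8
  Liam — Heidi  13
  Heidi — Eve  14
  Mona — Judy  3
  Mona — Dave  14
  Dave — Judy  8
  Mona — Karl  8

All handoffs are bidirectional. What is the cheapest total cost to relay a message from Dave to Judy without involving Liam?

8

Comparing a few candidate routes:
Dave -> Mona -> Judy: 14 + 3 = 17
Dave -> Karl -> Eve -> Judy: 9 + 8 + 13 = 30
Dave -> Mona -> Karl -> Eve -> Judy: 14 + 8 + 8 + 13 = 43
Dave -> Karl -> Mona -> Judy: 9 + 8 + 3 = 20
Dave -> Judy: 8
Best route has total 8.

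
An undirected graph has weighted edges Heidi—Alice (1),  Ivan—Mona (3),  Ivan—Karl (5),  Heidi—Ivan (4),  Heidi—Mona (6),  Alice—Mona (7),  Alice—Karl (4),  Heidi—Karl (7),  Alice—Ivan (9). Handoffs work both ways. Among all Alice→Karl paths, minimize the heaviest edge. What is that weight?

4

Some routes from Alice to Karl:
Alice→Heidi→Ivan→Karl: max(1, 4, 5) = 5
Alice→Karl: max(4) = 4
Alice→Heidi→Karl: max(1, 7) = 7
Alice→Mona→Heidi→Ivan→Karl: max(7, 6, 4, 5) = 7
Alice→Heidi→Mona→Ivan→Karl: max(1, 6, 3, 5) = 6
Alice→Mona→Heidi→Karl: max(7, 6, 7) = 7
The minimum achievable maximum is 4.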